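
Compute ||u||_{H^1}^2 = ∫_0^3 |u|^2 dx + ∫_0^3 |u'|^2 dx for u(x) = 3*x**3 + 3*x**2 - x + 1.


||u||_{H^1}^2 = 400269/35

The H^1 norm (squared) on an interval (0, L) is
  ||u||_{H^1}^2 = ∫_0^L u(x)^2 dx + ∫_0^L u'(x)^2 dx.
Compute u'(x) = 9*x**2 + 6*x - 1.
Then u(x)^2 = 9*x**6 + 18*x**5 + 3*x**4 + 7*x**2 - 2*x + 1 and u'(x)^2 = 81*x**4 + 108*x**3 + 18*x**2 - 12*x + 1.
Integrate each monomial from 0 to 3 using ∫_0^3 c·x^n dx = c·3^(n+1)/(n+1):
  ∫_0^3 u(x)^2 dx = ∫_0^3 (9*x^6 + 18*x^5 + 3*x^4 + 7*x^2 - 2*x + 1) dx. Term by term:
    ∫_0^3 9*x^6 dx = 19683/7;  ∫_0^3 18*x^5 dx = 2187;  ∫_0^3 3*x^4 dx = 729/5;
    ∫_0^3 7*x^2 dx = 63;  ∫_0^3 -2*x dx = -9;  ∫_0^3 1 dx = 3.
  Sum: 19683/7 + 2187 + 729/5 + 63 − 9 + 3 = 182058/35.
  ∫_0^3 u'(x)^2 dx = ∫_0^3 (81*x^4 + 108*x^3 + 18*x^2 - 12*x + 1) dx. Term by term:
    ∫_0^3 81*x^4 dx = 19683/5;  ∫_0^3 108*x^3 dx = 2187;  ∫_0^3 18*x^2 dx = 162;
    ∫_0^3 -12*x dx = -54;  ∫_0^3 1 dx = 3.
  Sum: 19683/5 + 2187 + 162 − 54 + 3 = 31173/5.
Adding: ||u||_{H^1}^2 = 182058/35 + 31173/5 = 400269/35.


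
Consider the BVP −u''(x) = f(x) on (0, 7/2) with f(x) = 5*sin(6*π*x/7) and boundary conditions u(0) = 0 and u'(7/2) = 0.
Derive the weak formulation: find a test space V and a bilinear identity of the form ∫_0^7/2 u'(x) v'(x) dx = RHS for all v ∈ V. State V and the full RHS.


V = {v ∈ H^1(0, 7/2) : v(0) = 0} (test functions vanish at x = 0 where u is specified); weak form: ∫_0^7/2 u'v' dx = ∫_0^7/2 (5*sin(6*π*x/7)) v dx for all v ∈ V.

Multiply both sides by a test function v and integrate from 0 to 7/2:
  ∫_0^7/2 −u''(x) v(x) dx = ∫_0^7/2 f(x) v(x) dx.
Integrate the LHS by parts once:
  ∫_0^7/2 −u'' v dx = −[u'(x) v(x)]_0^7/2 + ∫_0^7/2 u'(x) v'(x) dx.
Thus ∫_0^7/2 u'(x) v'(x) dx = ∫_0^7/2 f(x) v(x) dx + [u'(x) v(x)]_0^7/2.
Choose V so that boundary terms are either known or forced to vanish.
Mixed BC: u(0) = 0 (Dirichlet) and u'(7/2) = 0 (Neumann). Define V = {v ∈ H^1(0, 7/2) : v(0) = 0}. Then [u' v]_0^7/2 = u'(7/2)·v(7/2) − u'(0)·0 = 0.
Weak formulation: find u (satisfying any essential BC) such that ∫_0^7/2 u'(x) v'(x) dx = ∫_0^7/2 f v dx for all v ∈ V (Dirichlet at 0 absorbed into V; the Neumann datum at x = 7/2 is zero, so no boundary term remains).
Substituting f(x) = 5*sin(6*π*x/7), the right-hand side is ∫_0^7/2 (5*sin(6*π*x/7)) v dx.


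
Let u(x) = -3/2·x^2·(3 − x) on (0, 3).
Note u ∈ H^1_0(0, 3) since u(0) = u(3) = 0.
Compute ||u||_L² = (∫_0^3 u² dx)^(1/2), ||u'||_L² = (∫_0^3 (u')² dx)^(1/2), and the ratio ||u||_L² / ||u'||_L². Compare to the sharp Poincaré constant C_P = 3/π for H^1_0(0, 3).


||u||_L² / ||u'||_L² = 3*sqrt(14)/14 < C_P = 3/π.

u(x) = -3/2·x^2·(3 − x), so u'(x) = 9*x*(x - 2)/2.
u(x) = -3/2·x^2·(3 − x) vanishes at x = 0 and x = 3, so u ∈ H^1_0(0, 3). Differentiate via the product rule and integrate the resulting polynomials term by term.
  ∫_0^3 u² dx = ∫_0^3 (9*x^6/4 - 27*x^5/2 + 81*x^4/4) dx. Term by term:
    ∫_0^3 9*x^6/4 dx = 19683/28;  ∫_0^3 -27*x^5/2 dx = -6561/4;  ∫_0^3 81*x^4/4 dx = 19683/20.
  Sum: 19683/28 − 6561/4 + 19683/20 = 6561/140.
  ∫_0^3 (u')² dx = ∫_0^3 (81*x^4/4 - 81*x^3 + 81*x^2) dx. Term by term:
    ∫_0^3 81*x^4/4 dx = 19683/20;  ∫_0^3 -81*x^3 dx = -6561/4;  ∫_0^3 81*x^2 dx = 729.
  Sum: 19683/20 − 6561/4 + 729 = 729/10.
∫_0^3 u² dx = 6561/140, so ||u||_L² = 81*sqrt(35)/70.
∫_0^3 (u')² dx = 729/10, so ||u'||_L² = 27*sqrt(10)/10.
Ratio ||u||_L² / ||u'||_L² = 3*sqrt(14)/14.
Sharp Poincaré constant on H^1_0(0, 3) is C_P = L/π = 3/π, achieved by sin(π/3·x).
A polynomial bump cannot attain the sharp Poincaré constant (only the first sine eigenfunction does), so the ratio is strictly less than C_P, consistent with ||u||_L² ≤ C_P ||u'||_L².


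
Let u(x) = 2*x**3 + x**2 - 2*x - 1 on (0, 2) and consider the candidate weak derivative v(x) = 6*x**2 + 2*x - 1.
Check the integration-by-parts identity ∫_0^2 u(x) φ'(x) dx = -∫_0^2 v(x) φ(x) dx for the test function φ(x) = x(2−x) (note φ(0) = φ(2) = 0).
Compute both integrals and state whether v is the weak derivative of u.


LHS = -48/5, RHS = -164/15. No, v is not the weak derivative of u.

u(x) = 2*x**3 + x**2 - 2*x - 1, classical derivative u'(x) = 6*x**2 + 2*x - 2.
φ(x) = x(2−x), so φ'(x) = 2 - 2*x.
Note φ(0) = φ(2) = 0, so the boundary term u·φ vanishes.
LHS = ∫_0^2 u(x) φ'(x) dx = ∫_0^2 (-4*x^4 + 2*x^3 + 6*x^2 - 2*x - 2) dx. Term by term:
  ∫_0^2 -4*x^4 dx = -128/5;  ∫_0^2 2*x^3 dx = 8;  ∫_0^2 6*x^2 dx = 16;
  ∫_0^2 -2*x dx = -4;  ∫_0^2 -2 dx = -4.
Sum: -128/5 + 8 + 16 − 4 − 4 = -48/5.
So LHS = -48/5.
∫_0^2 v(x) φ(x) dx = ∫_0^2 (-6*x^4 + 10*x^3 + 5*x^2 - 2*x) dx. Term by term:
  ∫_0^2 -6*x^4 dx = -192/5;  ∫_0^2 10*x^3 dx = 40;  ∫_0^2 5*x^2 dx = 40/3;
  ∫_0^2 -2*x dx = -4.
Sum: -192/5 + 40 + 40/3 − 4 = 164/15.
So RHS = -∫_0^2 v(x) φ(x) dx = -164/15.
LHS − RHS = 4/3 ≠ 0, so the identity fails.
(For a valid weak derivative the identity must hold for EVERY test function, in particular this one. The failure shows v is NOT the weak derivative of u.)
Correct weak derivative would be u'(x) = 6*x**2 + 2*x - 2.


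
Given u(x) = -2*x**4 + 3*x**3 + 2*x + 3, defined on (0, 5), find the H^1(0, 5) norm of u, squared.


||u||_{H^1}^2 = 47334170/63

The H^1 norm (squared) on an interval (0, L) is
  ||u||_{H^1}^2 = ∫_0^L u(x)^2 dx + ∫_0^L u'(x)^2 dx.
Compute u'(x) = -8*x**3 + 9*x**2 + 2.
Then u(x)^2 = 4*x**8 - 12*x**7 + 9*x**6 - 8*x**5 + 18*x**3 + 4*x**2 + 12*x + 9 and u'(x)^2 = 64*x**6 - 144*x**5 + 81*x**4 - 32*x**3 + 36*x**2 + 4.
Integrate each monomial from 0 to 5 using ∫_0^5 c·x^n dx = c·5^(n+1)/(n+1):
  ∫_0^5 u(x)^2 dx = ∫_0^5 (4*x^8 - 12*x^7 + 9*x^6 - 8*x^5 + 18*x^3 + 4*x^2 + 12*x + 9) dx. Term by term:
    ∫_0^5 4*x^8 dx = 7812500/9;  ∫_0^5 -12*x^7 dx = -1171875/2;  ∫_0^5 9*x^6 dx = 703125/7;
    ∫_0^5 -8*x^5 dx = -62500/3;  ∫_0^5 18*x^3 dx = 5625/2;  ∫_0^5 4*x^2 dx = 500/3;
    ∫_0^5 12*x dx = 150;  ∫_0^5 9 dx = 45.
  Sum: 7812500/9 − 1171875/2 + 703125/7 − 62500/3 + 5625/2 + 500/3 + 150 + 45 = 22989035/63.
  ∫_0^5 u'(x)^2 dx = ∫_0^5 (64*x^6 - 144*x^5 + 81*x^4 - 32*x^3 + 36*x^2 + 4) dx. Term by term:
    ∫_0^5 64*x^6 dx = 5000000/7;  ∫_0^5 -144*x^5 dx = -375000;  ∫_0^5 81*x^4 dx = 50625;
    ∫_0^5 -32*x^3 dx = -5000;  ∫_0^5 36*x^2 dx = 1500;  ∫_0^5 4 dx = 20.
  Sum: 5000000/7 − 375000 + 50625 − 5000 + 1500 + 20 = 2705015/7.
Adding: ||u||_{H^1}^2 = 22989035/63 + 2705015/7 = 47334170/63.


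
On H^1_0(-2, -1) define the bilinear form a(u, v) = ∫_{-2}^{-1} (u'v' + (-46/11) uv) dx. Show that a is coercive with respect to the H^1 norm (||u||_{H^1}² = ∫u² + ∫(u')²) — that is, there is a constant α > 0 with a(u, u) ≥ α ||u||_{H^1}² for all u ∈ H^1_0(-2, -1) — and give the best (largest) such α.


α = (-46/11 + π^2)/(1 + π^2)

Coercivity of a(·,·) on H^1_0(-2, -1) means a(u, u) ≥ α ||u||_{H^1}² for every u ∈ H^1_0.
The interval has length L = 1, and Poincaré/coercivity depend only on L. Here a(u, u) = ∫(u')² + (-46/11)·∫u².
Here c = -46/11 < 0 with |c| < (π/L)² = π^2, so coercivity still holds. The condition a(u,u) ≥ α||u||_{H^1}² reads (1−α)∫(u')² ≥ (α−c)∫u². Any admissible α is ≤ 1 (rapidly oscillating u have ∫u²/∫(u')² → 0), and α = 1 would force 0 ≥ (1−c)∫u², impossible since c < 1; so 1−α > 0. By the sharp Poincaré inequality on H^1_0 of an interval of length L, ∫(u')² ≥ (π/L)²∫u² with equality for the first sine mode sin(π(x−x₀)/L) (x₀ the left endpoint), so the inequality holds for all u iff (1−α)(π/L)² ≥ α − c, i.e. α ≤ ((π/L)² + c)/((π/L)² + 1) = (1 + c(L/π)²)/(1 + (L/π)²). (Direct route, valid since c ≤ 0: Poincaré gives c∫u² ≥ c(L/π)²∫(u')², so a(u,u) ≥ (1 + c(L/π)²)∫(u')², while ||u||_{H^1}² ≤ (1 + (L/π)²)∫(u')²; dividing yields the same α.) With (π/L)² = π^2 and c = -46/11, the largest admissible constant is α = ((π/L)² + c)/((π/L)² + 1).
Simplifying, α = (-46/11 + π^2)/(1 + π^2).


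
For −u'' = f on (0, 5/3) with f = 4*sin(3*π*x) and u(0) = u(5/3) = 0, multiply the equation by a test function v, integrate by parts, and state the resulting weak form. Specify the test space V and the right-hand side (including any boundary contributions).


V = H^1_0(0, 5/3) (so v(0) = v(5/3) = 0); weak form: ∫_0^5/3 u'v' dx = ∫_0^5/3 (4*sin(3*π*x)) v dx for all v ∈ V.

Multiply both sides by a test function v and integrate from 0 to 5/3:
  ∫_0^5/3 −u''(x) v(x) dx = ∫_0^5/3 f(x) v(x) dx.
Integrate the LHS by parts once:
  ∫_0^5/3 −u'' v dx = −[u'(x) v(x)]_0^5/3 + ∫_0^5/3 u'(x) v'(x) dx.
Thus ∫_0^5/3 u'(x) v'(x) dx = ∫_0^5/3 f(x) v(x) dx + [u'(x) v(x)]_0^5/3.
Choose V so that boundary terms are either known or forced to vanish.
u is Dirichlet: u(0) = u(5/3) = 0. Let V = H^1_0(0, 5/3); then v(0) = v(5/3) = 0, and [u' v]_0^5/3 = 0.
Weak formulation: find u (satisfying any essential BC) such that ∫_0^5/3 u'(x) v'(x) dx = ∫_0^5/3 f v dx for all v ∈ V.
Substituting f(x) = 4*sin(3*π*x), the right-hand side is ∫_0^5/3 (4*sin(3*π*x)) v dx.


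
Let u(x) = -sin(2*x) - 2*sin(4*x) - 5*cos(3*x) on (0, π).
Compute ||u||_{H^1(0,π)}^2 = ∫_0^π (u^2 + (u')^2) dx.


||u||_{H^1(0,π)}^2 = 1040/7 + 323*π/2

u'(x) = 15*sin(3*x) - 2*cos(2*x) - 8*cos(4*x).
Expand u² and (u')² and integrate term by term on (0, π), using: for integers n ≥ 1, ∫_0^π sin²(nx) dx = ∫_0^π cos²(nx) dx = π/2; for n ≠ n', ∫_0^π sin(nx)sin(n'x) dx = ∫_0^π cos(nx)cos(n'x) dx = 0; and by product-to-sum, ∫_0^π sin(nx)cos(n'x) dx = ½∫_0^π [sin((n+n')x) + sin((n−n')x)] dx, which is 0 when n+n' is even and 2n/(n²−n'²) when n+n' is odd (it need not vanish on (0, π)).
  u² squared terms: (-1)²·∫sin(2x)² dx = 1·π/2 = π/2;  (-5)²·∫cos(3x)² dx = 25·π/2 = 25*π/2;  (-2)²·∫sin(4x)² dx = 4·π/2 = 2*π.
  u² cross terms: 2·(-1)·(-5)·∫sin(2x)·cos(3x) dx = 10·(-4/5) = -8;  2·(-1)·(-2)·∫sin(2x)·sin(4x) dx = 4·(0) = 0;  2·(-5)·(-2)·∫cos(3x)·sin(4x) dx = 20·(8/7) = 160/7.
  So ∫_0^π u² dx = π/2 + 25*π/2 + 2*π − 8 + 0 + 160/7 = 104/7 + 15*π.
  (u')² squared terms: (-8)²·∫cos(4x)² dx = 64·π/2 = 32*π;  (-2)²·∫cos(2x)² dx = 4·π/2 = 2*π;  (15)²·∫sin(3x)² dx = 225·π/2 = 225*π/2.
  (u')² cross terms: 2·(-8)·(-2)·∫cos(4x)·cos(2x) dx = 32·(0) = 0;  2·(-8)·(15)·∫cos(4x)·sin(3x) dx = -240·(-6/7) = 1440/7;  2·(-2)·(15)·∫cos(2x)·sin(3x) dx = -60·(6/5) = -72.
  So ∫_0^π (u')² dx = 32*π + 2*π + 225*π/2 + 0 + 1440/7 − 72 = 936/7 + 293*π/2.
||u||_{H^1}^2 = (104/7 + 15*π) + (936/7 + 293*π/2) = 1040/7 + 323*π/2.


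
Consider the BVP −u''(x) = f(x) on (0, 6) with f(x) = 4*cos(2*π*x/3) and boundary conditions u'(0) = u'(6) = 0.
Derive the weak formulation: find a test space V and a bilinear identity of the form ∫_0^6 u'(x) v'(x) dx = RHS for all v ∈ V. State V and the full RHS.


V = H^1(0, 6) (no boundary constraint on v; u is determined up to an additive constant); weak form: ∫_0^6 u'v' dx = ∫_0^6 (4*cos(2*π*x/3)) v dx for all v ∈ V.

Multiply both sides by a test function v and integrate from 0 to 6:
  ∫_0^6 −u''(x) v(x) dx = ∫_0^6 f(x) v(x) dx.
Integrate the LHS by parts once:
  ∫_0^6 −u'' v dx = −[u'(x) v(x)]_0^6 + ∫_0^6 u'(x) v'(x) dx.
Thus ∫_0^6 u'(x) v'(x) dx = ∫_0^6 f(x) v(x) dx + [u'(x) v(x)]_0^6.
Choose V so that boundary terms are either known or forced to vanish.
u has homogeneous Neumann: u'(0) = u'(6) = 0. So [u' v]_0^6 = 0·v(6) − 0·v(0) = 0 for any v; take V = H^1(0, 6).
Weak formulation: find u (satisfying any essential BC) such that ∫_0^6 u'(x) v'(x) dx = ∫_0^6 f v dx for all v ∈ V (homogeneous Neumann, so boundary terms vanish).
Substituting f(x) = 4*cos(2*π*x/3), the right-hand side is ∫_0^6 (4*cos(2*π*x/3)) v dx.
Compatibility check (pure Neumann): taking v ≡ 1 ∈ V gives 0 = ∫_0^6 f dx + (0) − (0), i.e. ∫_0^6 f dx must equal u'(0) − u'(6) = 0. Indeed ∫_0^6 (4*cos(2*π*x/3)) dx = 0, so the data are compatible. The solution is then unique only up to an additive constant (fix it e.g. by requiring ∫_0^6 u dx = 0).


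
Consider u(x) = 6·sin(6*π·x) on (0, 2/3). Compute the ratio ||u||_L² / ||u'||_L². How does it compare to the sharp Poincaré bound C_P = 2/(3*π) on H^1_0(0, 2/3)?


||u||_L² / ||u'||_L² = 1/(6*π) < C_P = 2/(3*π).

u(x) = 6·sin(6*π·x), so u'(x) = 36*π*cos(6*π*x).
Writing u(x) = A·sin(kπx/L) with A = 6 and k = 4, use ∫_0^L sin²(kπx/L) dx = L/2 and ∫_0^L cos²(kπx/L) dx = L/2.
u² = 36·sin²(6*π·x) and (u')² = 1296*π^2·cos²(6*π·x), and each of sin², cos² integrates to L/2 = 1/3 over (0, 2/3).
∫_0^2/3 u² dx = 12, so ||u||_L² = 2*sqrt(3).
∫_0^2/3 (u')² dx = 432*π^2, so ||u'||_L² = 12*sqrt(3)*π.
Ratio ||u||_L² / ||u'||_L² = 1/(6*π).
Sharp Poincaré constant on H^1_0(0, 2/3) is C_P = L/π = 2/(3*π), achieved by sin(3*π/2·x).
This is the k = 4 harmonic; the ratio L/(kπ) is strictly less than C_P = L/π, consistent with the sharp inequality ||u||_L² ≤ C_P ||u'||_L².


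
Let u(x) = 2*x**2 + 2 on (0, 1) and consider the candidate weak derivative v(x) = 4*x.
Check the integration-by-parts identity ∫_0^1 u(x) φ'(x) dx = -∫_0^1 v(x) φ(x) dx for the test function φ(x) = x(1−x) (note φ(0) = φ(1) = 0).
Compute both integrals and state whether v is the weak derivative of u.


LHS = -1/3, RHS = -1/3. Yes, v = u' weakly.

u(x) = 2*x**2 + 2, classical derivative u'(x) = 4*x.
φ(x) = x(1−x), so φ'(x) = 1 - 2*x.
Note φ(0) = φ(1) = 0, so the boundary term u·φ vanishes.
LHS = ∫_0^1 u(x) φ'(x) dx = ∫_0^1 (-4*x^3 + 2*x^2 - 4*x + 2) dx. Term by term:
  ∫_0^1 -4*x^3 dx = -1;  ∫_0^1 2*x^2 dx = 2/3;  ∫_0^1 -4*x dx = -2;
  ∫_0^1 2 dx = 2.
Sum: -1 + 2/3 − 2 + 2 = -1/3.
So LHS = -1/3.
∫_0^1 v(x) φ(x) dx = ∫_0^1 (-4*x^3 + 4*x^2) dx. Term by term:
  ∫_0^1 -4*x^3 dx = -1;  ∫_0^1 4*x^2 dx = 4/3.
Sum: -1 + 4/3 = 1/3.
So RHS = -∫_0^1 v(x) φ(x) dx = -1/3.
LHS = RHS, so the identity holds for this test φ.
Moreover u is smooth here and v(x) = u'(x) = 4*x pointwise, so the identity holds for every test function. Hence v is the weak derivative of u.


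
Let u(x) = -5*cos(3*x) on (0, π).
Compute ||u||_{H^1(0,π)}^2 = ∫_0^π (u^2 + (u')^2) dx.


||u||_{H^1(0,π)}^2 = 125*π

u'(x) = 15*sin(3*x).
Expand u² and (u')² and integrate term by term on (0, π), using: for integers n ≥ 1, ∫_0^π sin²(nx) dx = ∫_0^π cos²(nx) dx = π/2; for n ≠ n', ∫_0^π sin(nx)sin(n'x) dx = ∫_0^π cos(nx)cos(n'x) dx = 0; and by product-to-sum, ∫_0^π sin(nx)cos(n'x) dx = ½∫_0^π [sin((n+n')x) + sin((n−n')x)] dx, which is 0 when n+n' is even and 2n/(n²−n'²) when n+n' is odd (it need not vanish on (0, π)).
  u² squared terms: (-5)²·∫cos(3x)² dx = 25·π/2 = 25*π/2.
  So ∫_0^π u² dx = 25*π/2.
  (u')² squared terms: (15)²·∫sin(3x)² dx = 225·π/2 = 225*π/2.
  So ∫_0^π (u')² dx = 225*π/2.
||u||_{H^1}^2 = (25*π/2) + (225*π/2) = 125*π.


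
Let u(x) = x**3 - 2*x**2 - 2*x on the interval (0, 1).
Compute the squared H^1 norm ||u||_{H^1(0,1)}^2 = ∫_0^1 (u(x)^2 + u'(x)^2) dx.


||u||_{H^1}^2 = 418/35

The H^1 norm (squared) on an interval (0, L) is
  ||u||_{H^1}^2 = ∫_0^L u(x)^2 dx + ∫_0^L u'(x)^2 dx.
Compute u'(x) = 3*x**2 - 4*x - 2.
Then u(x)^2 = x**6 - 4*x**5 + 8*x**3 + 4*x**2 and u'(x)^2 = 9*x**4 - 24*x**3 + 4*x**2 + 16*x + 4.
Integrate each monomial from 0 to 1 using ∫_0^1 c·x^n dx = c·1^(n+1)/(n+1):
  ∫_0^1 u(x)^2 dx = ∫_0^1 (x^6 - 4*x^5 + 8*x^3 + 4*x^2) dx. Term by term:
    ∫_0^1 x^6 dx = 1/7;  ∫_0^1 -4*x^5 dx = -2/3;  ∫_0^1 8*x^3 dx = 2;
    ∫_0^1 4*x^2 dx = 4/3.
  Sum: 1/7 − 2/3 + 2 + 4/3 = 59/21.
  ∫_0^1 u'(x)^2 dx = ∫_0^1 (9*x^4 - 24*x^3 + 4*x^2 + 16*x + 4) dx. Term by term:
    ∫_0^1 9*x^4 dx = 9/5;  ∫_0^1 -24*x^3 dx = -6;  ∫_0^1 4*x^2 dx = 4/3;
    ∫_0^1 16*x dx = 8;  ∫_0^1 4 dx = 4.
  Sum: 9/5 − 6 + 4/3 + 8 + 4 = 137/15.
Adding: ||u||_{H^1}^2 = 59/21 + 137/15 = 418/35.


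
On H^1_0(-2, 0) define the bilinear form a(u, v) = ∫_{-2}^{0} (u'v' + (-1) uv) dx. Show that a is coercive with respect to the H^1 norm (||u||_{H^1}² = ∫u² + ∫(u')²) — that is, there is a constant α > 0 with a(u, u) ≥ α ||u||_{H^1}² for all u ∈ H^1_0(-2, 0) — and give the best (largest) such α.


α = (-4 + π^2)/(4 + π^2)

Coercivity of a(·,·) on H^1_0(-2, 0) means a(u, u) ≥ α ||u||_{H^1}² for every u ∈ H^1_0.
The interval has length L = 2, and Poincaré/coercivity depend only on L. Here a(u, u) = ∫(u')² + (-1)·∫u².
Here c = -1 < 0 with |c| < (π/L)² = π^2/4, so coercivity still holds. The condition a(u,u) ≥ α||u||_{H^1}² reads (1−α)∫(u')² ≥ (α−c)∫u². Any admissible α is ≤ 1 (rapidly oscillating u have ∫u²/∫(u')² → 0), and α = 1 would force 0 ≥ (1−c)∫u², impossible since c < 1; so 1−α > 0. By the sharp Poincaré inequality on H^1_0 of an interval of length L, ∫(u')² ≥ (π/L)²∫u² with equality for the first sine mode sin(π(x−x₀)/L) (x₀ the left endpoint), so the inequality holds for all u iff (1−α)(π/L)² ≥ α − c, i.e. α ≤ ((π/L)² + c)/((π/L)² + 1) = (1 + c(L/π)²)/(1 + (L/π)²). (Direct route, valid since c ≤ 0: Poincaré gives c∫u² ≥ c(L/π)²∫(u')², so a(u,u) ≥ (1 + c(L/π)²)∫(u')², while ||u||_{H^1}² ≤ (1 + (L/π)²)∫(u')²; dividing yields the same α.) With (π/L)² = π^2/4 and c = -1, the largest admissible constant is α = ((π/L)² + c)/((π/L)² + 1).
Simplifying, α = (-4 + π^2)/(4 + π^2).


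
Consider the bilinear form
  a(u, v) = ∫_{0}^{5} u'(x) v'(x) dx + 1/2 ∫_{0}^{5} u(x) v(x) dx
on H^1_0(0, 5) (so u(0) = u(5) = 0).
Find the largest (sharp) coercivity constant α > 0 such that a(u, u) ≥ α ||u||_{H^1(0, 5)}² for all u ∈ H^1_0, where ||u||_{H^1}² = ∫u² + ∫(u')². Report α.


α = (π^2 + 25/2)/(π^2 + 25)

Coercivity of a(·,·) on H^1_0(0, 5) means a(u, u) ≥ α ||u||_{H^1}² for every u ∈ H^1_0.
The interval has length L = 5, and Poincaré/coercivity depend only on L. Here a(u, u) = ∫(u')² + (1/2)·∫u².
Here 0 < c = 1/2 < 1. The condition a(u,u) ≥ α||u||_{H^1}² reads (1−α)∫(u')² ≥ (α−c)∫u². Any admissible α is ≤ 1 (rapidly oscillating u have ∫u²/∫(u')² → 0), and α = 1 would force 0 ≥ (1−c)∫u², impossible since c < 1; so 1−α > 0. By the sharp Poincaré inequality on H^1_0 of an interval of length L, ∫(u')² ≥ (π/L)²∫u² with equality for the first sine mode sin(π(x−x₀)/L) (x₀ the left endpoint), so the inequality holds for all u iff (1−α)(π/L)² ≥ α − c, i.e. α ≤ ((π/L)² + c)/((π/L)² + 1) = (1 + c(L/π)²)/(1 + (L/π)²). With (π/L)² = π^2/25 and c = 1/2, the largest admissible constant is α = ((π/L)² + c)/((π/L)² + 1).
Simplifying, α = (π^2 + 25/2)/(π^2 + 25).


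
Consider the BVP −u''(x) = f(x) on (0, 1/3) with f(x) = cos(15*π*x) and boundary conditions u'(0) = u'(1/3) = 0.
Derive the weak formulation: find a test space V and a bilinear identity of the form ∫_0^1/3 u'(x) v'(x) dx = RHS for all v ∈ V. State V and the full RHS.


V = H^1(0, 1/3) (no boundary constraint on v; u is determined up to an additive constant); weak form: ∫_0^1/3 u'v' dx = ∫_0^1/3 (cos(15*π*x)) v dx for all v ∈ V.

Multiply both sides by a test function v and integrate from 0 to 1/3:
  ∫_0^1/3 −u''(x) v(x) dx = ∫_0^1/3 f(x) v(x) dx.
Integrate the LHS by parts once:
  ∫_0^1/3 −u'' v dx = −[u'(x) v(x)]_0^1/3 + ∫_0^1/3 u'(x) v'(x) dx.
Thus ∫_0^1/3 u'(x) v'(x) dx = ∫_0^1/3 f(x) v(x) dx + [u'(x) v(x)]_0^1/3.
Choose V so that boundary terms are either known or forced to vanish.
u has homogeneous Neumann: u'(0) = u'(1/3) = 0. So [u' v]_0^1/3 = 0·v(1/3) − 0·v(0) = 0 for any v; take V = H^1(0, 1/3).
Weak formulation: find u (satisfying any essential BC) such that ∫_0^1/3 u'(x) v'(x) dx = ∫_0^1/3 f v dx for all v ∈ V (homogeneous Neumann, so boundary terms vanish).
Substituting f(x) = cos(15*π*x), the right-hand side is ∫_0^1/3 (cos(15*π*x)) v dx.
Compatibility check (pure Neumann): taking v ≡ 1 ∈ V gives 0 = ∫_0^1/3 f dx + (0) − (0), i.e. ∫_0^1/3 f dx must equal u'(0) − u'(1/3) = 0. Indeed ∫_0^1/3 (cos(15*π*x)) dx = 0, so the data are compatible. The solution is then unique only up to an additive constant (fix it e.g. by requiring ∫_0^1/3 u dx = 0).


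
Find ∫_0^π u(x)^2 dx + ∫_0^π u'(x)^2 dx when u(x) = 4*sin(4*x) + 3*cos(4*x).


||u||_{H^1(0,π)}^2 = 425*π/2

u'(x) = -12*sin(4*x) + 16*cos(4*x).
Expand u² and (u')² and integrate term by term on (0, π), using: for integers n ≥ 1, ∫_0^π sin²(nx) dx = ∫_0^π cos²(nx) dx = π/2; for n ≠ n', ∫_0^π sin(nx)sin(n'x) dx = ∫_0^π cos(nx)cos(n'x) dx = 0; and by product-to-sum, ∫_0^π sin(nx)cos(n'x) dx = ½∫_0^π [sin((n+n')x) + sin((n−n')x)] dx, which is 0 when n+n' is even and 2n/(n²−n'²) when n+n' is odd (it need not vanish on (0, π)).
  u² squared terms: (3)²·∫cos(4x)² dx = 9·π/2 = 9*π/2;  (4)²·∫sin(4x)² dx = 16·π/2 = 8*π.
  u² cross terms: 2·(3)·(4)·∫cos(4x)·sin(4x) dx = 24·(0) = 0.
  So ∫_0^π u² dx = 9*π/2 + 8*π + 0 = 25*π/2.
  (u')² squared terms: (-12)²·∫sin(4x)² dx = 144·π/2 = 72*π;  (16)²·∫cos(4x)² dx = 256·π/2 = 128*π.
  (u')² cross terms: 2·(-12)·(16)·∫sin(4x)·cos(4x) dx = -384·(0) = 0.
  So ∫_0^π (u')² dx = 72*π + 128*π + 0 = 200*π.
||u||_{H^1}^2 = (25*π/2) + (200*π) = 425*π/2.


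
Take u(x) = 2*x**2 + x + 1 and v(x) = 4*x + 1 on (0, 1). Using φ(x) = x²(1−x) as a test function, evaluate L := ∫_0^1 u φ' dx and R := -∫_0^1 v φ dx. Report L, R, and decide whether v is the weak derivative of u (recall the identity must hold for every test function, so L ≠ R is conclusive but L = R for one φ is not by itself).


LHS = -17/60, RHS = -17/60. Yes, v = u' weakly.

u(x) = 2*x**2 + x + 1, classical derivative u'(x) = 4*x + 1.
φ(x) = x²(1−x), so φ'(x) = x*(2 - 3*x).
Note φ(0) = φ(1) = 0, so the boundary term u·φ vanishes.
LHS = ∫_0^1 u(x) φ'(x) dx = ∫_0^1 (-6*x^4 + x^3 - x^2 + 2*x) dx. Term by term:
  ∫_0^1 -6*x^4 dx = -6/5;  ∫_0^1 x^3 dx = 1/4;  ∫_0^1 -x^2 dx = -1/3;
  ∫_0^1 2*x dx = 1.
Sum: -6/5 + 1/4 − 1/3 + 1 = -17/60.
So LHS = -17/60.
∫_0^1 v(x) φ(x) dx = ∫_0^1 (-4*x^4 + 3*x^3 + x^2) dx. Term by term:
  ∫_0^1 -4*x^4 dx = -4/5;  ∫_0^1 3*x^3 dx = 3/4;  ∫_0^1 x^2 dx = 1/3.
Sum: -4/5 + 3/4 + 1/3 = 17/60.
So RHS = -∫_0^1 v(x) φ(x) dx = -17/60.
LHS = RHS, so the identity holds for this test φ.
Moreover u is smooth here and v(x) = u'(x) = 4*x + 1 pointwise, so the identity holds for every test function. Hence v is the weak derivative of u.


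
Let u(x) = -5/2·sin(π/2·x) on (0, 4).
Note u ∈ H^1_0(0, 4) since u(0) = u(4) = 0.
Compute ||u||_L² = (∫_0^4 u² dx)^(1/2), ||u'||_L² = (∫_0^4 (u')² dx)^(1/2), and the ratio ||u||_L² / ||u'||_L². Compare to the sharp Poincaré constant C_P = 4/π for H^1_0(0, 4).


||u||_L² / ||u'||_L² = 2/π < C_P = 4/π.

u(x) = -5/2·sin(π/2·x), so u'(x) = -5*π*cos(π*x/2)/4.
Writing u(x) = A·sin(kπx/L) with A = -5/2 and k = 2, use ∫_0^L sin²(kπx/L) dx = L/2 and ∫_0^L cos²(kπx/L) dx = L/2.
u² = 25/4·sin²(π/2·x) and (u')² = 25*π^2/16·cos²(π/2·x), and each of sin², cos² integrates to L/2 = 2 over (0, 4).
∫_0^4 u² dx = 25/2, so ||u||_L² = 5*sqrt(2)/2.
∫_0^4 (u')² dx = 25*π^2/8, so ||u'||_L² = 5*sqrt(2)*π/4.
Ratio ||u||_L² / ||u'||_L² = 2/π.
Sharp Poincaré constant on H^1_0(0, 4) is C_P = L/π = 4/π, achieved by sin(π/4·x).
This is the k = 2 harmonic; the ratio L/(kπ) is strictly less than C_P = L/π, consistent with the sharp inequality ||u||_L² ≤ C_P ||u'||_L².


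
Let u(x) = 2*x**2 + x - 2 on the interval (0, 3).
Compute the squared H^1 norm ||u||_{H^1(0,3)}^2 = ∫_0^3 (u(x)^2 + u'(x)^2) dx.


||u||_{H^1}^2 = 1947/5

The H^1 norm (squared) on an interval (0, L) is
  ||u||_{H^1}^2 = ∫_0^L u(x)^2 dx + ∫_0^L u'(x)^2 dx.
Compute u'(x) = 4*x + 1.
Then u(x)^2 = 4*x**4 + 4*x**3 - 7*x**2 - 4*x + 4 and u'(x)^2 = 16*x**2 + 8*x + 1.
Integrate each monomial from 0 to 3 using ∫_0^3 c·x^n dx = c·3^(n+1)/(n+1):
  ∫_0^3 u(x)^2 dx = ∫_0^3 (4*x^4 + 4*x^3 - 7*x^2 - 4*x + 4) dx. Term by term:
    ∫_0^3 4*x^4 dx = 972/5;  ∫_0^3 4*x^3 dx = 81;  ∫_0^3 -7*x^2 dx = -63;
    ∫_0^3 -4*x dx = -18;  ∫_0^3 4 dx = 12.
  Sum: 972/5 + 81 − 63 − 18 + 12 = 1032/5.
  ∫_0^3 u'(x)^2 dx = ∫_0^3 (16*x^2 + 8*x + 1) dx. Term by term:
    ∫_0^3 16*x^2 dx = 144;  ∫_0^3 8*x dx = 36;  ∫_0^3 1 dx = 3.
  Sum: 144 + 36 + 3 = 183.
Adding: ||u||_{H^1}^2 = 1032/5 + 183 = 1947/5.


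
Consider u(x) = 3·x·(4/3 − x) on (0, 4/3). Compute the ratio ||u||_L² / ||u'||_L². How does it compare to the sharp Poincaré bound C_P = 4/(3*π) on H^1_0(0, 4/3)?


||u||_L² / ||u'||_L² = 2*sqrt(10)/15 < C_P = 4/(3*π).

u(x) = 3·x·(4/3 − x), so u'(x) = 4 - 6*x.
u(x) = 3·x·(4/3 − x) vanishes at x = 0 and x = 4/3, so u ∈ H^1_0(0, 4/3). Differentiate via the product rule and integrate the resulting polynomials term by term.
  ∫_0^4/3 u² dx = ∫_0^4/3 (9*x^4 - 24*x^3 + 16*x^2) dx. Term by term:
    ∫_0^4/3 9*x^4 dx = 1024/135;  ∫_0^4/3 -24*x^3 dx = -512/27;  ∫_0^4/3 16*x^2 dx = 1024/81.
  Sum: 1024/135 − 512/27 + 1024/81 = 512/405.
  ∫_0^4/3 (u')² dx = ∫_0^4/3 (36*x^2 - 48*x + 16) dx. Term by term:
    ∫_0^4/3 36*x^2 dx = 256/9;  ∫_0^4/3 -48*x dx = -128/3;  ∫_0^4/3 16 dx = 64/3.
  Sum: 256/9 − 128/3 + 64/3 = 64/9.
∫_0^4/3 u² dx = 512/405, so ||u||_L² = 16*sqrt(10)/45.
∫_0^4/3 (u')² dx = 64/9, so ||u'||_L² = 8/3.
Ratio ||u||_L² / ||u'||_L² = 2*sqrt(10)/15.
Sharp Poincaré constant on H^1_0(0, 4/3) is C_P = L/π = 4/(3*π), achieved by sin(3*π/4·x).
A polynomial bump cannot attain the sharp Poincaré constant (only the first sine eigenfunction does), so the ratio is strictly less than C_P, consistent with ||u||_L² ≤ C_P ||u'||_L².


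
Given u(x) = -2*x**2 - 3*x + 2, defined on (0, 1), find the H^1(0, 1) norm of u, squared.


||u||_{H^1}^2 = 427/15

The H^1 norm (squared) on an interval (0, L) is
  ||u||_{H^1}^2 = ∫_0^L u(x)^2 dx + ∫_0^L u'(x)^2 dx.
Compute u'(x) = -4*x - 3.
Then u(x)^2 = 4*x**4 + 12*x**3 + x**2 - 12*x + 4 and u'(x)^2 = 16*x**2 + 24*x + 9.
Integrate each monomial from 0 to 1 using ∫_0^1 c·x^n dx = c·1^(n+1)/(n+1):
  ∫_0^1 u(x)^2 dx = ∫_0^1 (4*x^4 + 12*x^3 + x^2 - 12*x + 4) dx. Term by term:
    ∫_0^1 4*x^4 dx = 4/5;  ∫_0^1 12*x^3 dx = 3;  ∫_0^1 x^2 dx = 1/3;
    ∫_0^1 -12*x dx = -6;  ∫_0^1 4 dx = 4.
  Sum: 4/5 + 3 + 1/3 − 6 + 4 = 32/15.
  ∫_0^1 u'(x)^2 dx = ∫_0^1 (16*x^2 + 24*x + 9) dx. Term by term:
    ∫_0^1 16*x^2 dx = 16/3;  ∫_0^1 24*x dx = 12;  ∫_0^1 9 dx = 9.
  Sum: 16/3 + 12 + 9 = 79/3.
Adding: ||u||_{H^1}^2 = 32/15 + 79/3 = 427/15.


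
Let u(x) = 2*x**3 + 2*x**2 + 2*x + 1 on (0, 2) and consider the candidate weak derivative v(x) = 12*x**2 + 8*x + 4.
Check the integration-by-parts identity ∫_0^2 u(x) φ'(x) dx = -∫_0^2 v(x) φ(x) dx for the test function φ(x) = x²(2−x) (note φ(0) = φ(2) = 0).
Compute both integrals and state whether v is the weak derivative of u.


LHS = -328/15, RHS = -656/15. No, v is not the weak derivative of u.

u(x) = 2*x**3 + 2*x**2 + 2*x + 1, classical derivative u'(x) = 6*x**2 + 4*x + 2.
φ(x) = x²(2−x), so φ'(x) = x*(4 - 3*x).
Note φ(0) = φ(2) = 0, so the boundary term u·φ vanishes.
LHS = ∫_0^2 u(x) φ'(x) dx = ∫_0^2 (-6*x^5 + 2*x^4 + 2*x^3 + 5*x^2 + 4*x) dx. Term by term:
  ∫_0^2 -6*x^5 dx = -64;  ∫_0^2 2*x^4 dx = 64/5;  ∫_0^2 2*x^3 dx = 8;
  ∫_0^2 5*x^2 dx = 40/3;  ∫_0^2 4*x dx = 8.
Sum: -64 + 64/5 + 8 + 40/3 + 8 = -328/15.
So LHS = -328/15.
∫_0^2 v(x) φ(x) dx = ∫_0^2 (-12*x^5 + 16*x^4 + 12*x^3 + 8*x^2) dx. Term by term:
  ∫_0^2 -12*x^5 dx = -128;  ∫_0^2 16*x^4 dx = 512/5;  ∫_0^2 12*x^3 dx = 48;
  ∫_0^2 8*x^2 dx = 64/3.
Sum: -128 + 512/5 + 48 + 64/3 = 656/15.
So RHS = -∫_0^2 v(x) φ(x) dx = -656/15.
LHS − RHS = 328/15 ≠ 0, so the identity fails.
(For a valid weak derivative the identity must hold for EVERY test function, in particular this one. The failure shows v is NOT the weak derivative of u.)
Correct weak derivative would be u'(x) = 6*x**2 + 4*x + 2.


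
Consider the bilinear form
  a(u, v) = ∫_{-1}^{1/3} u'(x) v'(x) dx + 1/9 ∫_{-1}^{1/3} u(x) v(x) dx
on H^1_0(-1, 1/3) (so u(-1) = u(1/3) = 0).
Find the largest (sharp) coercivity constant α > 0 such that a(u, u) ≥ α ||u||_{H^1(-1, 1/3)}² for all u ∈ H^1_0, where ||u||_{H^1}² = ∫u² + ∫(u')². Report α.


α = (16 + 81*π^2)/(9*(16 + 9*π^2))

Coercivity of a(·,·) on H^1_0(-1, 1/3) means a(u, u) ≥ α ||u||_{H^1}² for every u ∈ H^1_0.
The interval has length L = 4/3, and Poincaré/coercivity depend only on L. Here a(u, u) = ∫(u')² + (1/9)·∫u².
Here 0 < c = 1/9 < 1. The condition a(u,u) ≥ α||u||_{H^1}² reads (1−α)∫(u')² ≥ (α−c)∫u². Any admissible α is ≤ 1 (rapidly oscillating u have ∫u²/∫(u')² → 0), and α = 1 would force 0 ≥ (1−c)∫u², impossible since c < 1; so 1−α > 0. By the sharp Poincaré inequality on H^1_0 of an interval of length L, ∫(u')² ≥ (π/L)²∫u² with equality for the first sine mode sin(π(x−x₀)/L) (x₀ the left endpoint), so the inequality holds for all u iff (1−α)(π/L)² ≥ α − c, i.e. α ≤ ((π/L)² + c)/((π/L)² + 1) = (1 + c(L/π)²)/(1 + (L/π)²). With (π/L)² = 9*π^2/16 and c = 1/9, the largest admissible constant is α = ((π/L)² + c)/((π/L)² + 1).
Simplifying, α = (16 + 81*π^2)/(9*(16 + 9*π^2)).


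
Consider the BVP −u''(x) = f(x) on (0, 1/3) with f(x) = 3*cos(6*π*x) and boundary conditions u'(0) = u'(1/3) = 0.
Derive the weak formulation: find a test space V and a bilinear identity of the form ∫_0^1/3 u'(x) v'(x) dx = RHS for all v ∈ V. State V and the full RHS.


V = H^1(0, 1/3) (no boundary constraint on v; u is determined up to an additive constant); weak form: ∫_0^1/3 u'v' dx = ∫_0^1/3 (3*cos(6*π*x)) v dx for all v ∈ V.

Multiply both sides by a test function v and integrate from 0 to 1/3:
  ∫_0^1/3 −u''(x) v(x) dx = ∫_0^1/3 f(x) v(x) dx.
Integrate the LHS by parts once:
  ∫_0^1/3 −u'' v dx = −[u'(x) v(x)]_0^1/3 + ∫_0^1/3 u'(x) v'(x) dx.
Thus ∫_0^1/3 u'(x) v'(x) dx = ∫_0^1/3 f(x) v(x) dx + [u'(x) v(x)]_0^1/3.
Choose V so that boundary terms are either known or forced to vanish.
u has homogeneous Neumann: u'(0) = u'(1/3) = 0. So [u' v]_0^1/3 = 0·v(1/3) − 0·v(0) = 0 for any v; take V = H^1(0, 1/3).
Weak formulation: find u (satisfying any essential BC) such that ∫_0^1/3 u'(x) v'(x) dx = ∫_0^1/3 f v dx for all v ∈ V (homogeneous Neumann, so boundary terms vanish).
Substituting f(x) = 3*cos(6*π*x), the right-hand side is ∫_0^1/3 (3*cos(6*π*x)) v dx.
Compatibility check (pure Neumann): taking v ≡ 1 ∈ V gives 0 = ∫_0^1/3 f dx + (0) − (0), i.e. ∫_0^1/3 f dx must equal u'(0) − u'(1/3) = 0. Indeed ∫_0^1/3 (3*cos(6*π*x)) dx = 0, so the data are compatible. The solution is then unique only up to an additive constant (fix it e.g. by requiring ∫_0^1/3 u dx = 0).


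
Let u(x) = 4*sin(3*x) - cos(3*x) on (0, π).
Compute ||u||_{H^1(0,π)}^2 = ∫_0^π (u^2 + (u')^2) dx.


||u||_{H^1(0,π)}^2 = 85*π

u'(x) = 3*sin(3*x) + 12*cos(3*x).
Expand u² and (u')² and integrate term by term on (0, π), using: for integers n ≥ 1, ∫_0^π sin²(nx) dx = ∫_0^π cos²(nx) dx = π/2; for n ≠ n', ∫_0^π sin(nx)sin(n'x) dx = ∫_0^π cos(nx)cos(n'x) dx = 0; and by product-to-sum, ∫_0^π sin(nx)cos(n'x) dx = ½∫_0^π [sin((n+n')x) + sin((n−n')x)] dx, which is 0 when n+n' is even and 2n/(n²−n'²) when n+n' is odd (it need not vanish on (0, π)).
  u² squared terms: (-1)²·∫cos(3x)² dx = 1·π/2 = π/2;  (4)²·∫sin(3x)² dx = 16·π/2 = 8*π.
  u² cross terms: 2·(-1)·(4)·∫cos(3x)·sin(3x) dx = -8·(0) = 0.
  So ∫_0^π u² dx = π/2 + 8*π + 0 = 17*π/2.
  (u')² squared terms: (3)²·∫sin(3x)² dx = 9·π/2 = 9*π/2;  (12)²·∫cos(3x)² dx = 144·π/2 = 72*π.
  (u')² cross terms: 2·(3)·(12)·∫sin(3x)·cos(3x) dx = 72·(0) = 0.
  So ∫_0^π (u')² dx = 9*π/2 + 72*π + 0 = 153*π/2.
||u||_{H^1}^2 = (17*π/2) + (153*π/2) = 85*π.


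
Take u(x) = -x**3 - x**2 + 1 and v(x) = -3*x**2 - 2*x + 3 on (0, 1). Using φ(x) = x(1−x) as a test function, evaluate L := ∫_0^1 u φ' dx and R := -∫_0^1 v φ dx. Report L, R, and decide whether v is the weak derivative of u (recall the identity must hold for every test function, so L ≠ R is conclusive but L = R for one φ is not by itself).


LHS = 19/60, RHS = -11/60. No, v is not the weak derivative of u.

u(x) = -x**3 - x**2 + 1, classical derivative u'(x) = -3*x**2 - 2*x.
φ(x) = x(1−x), so φ'(x) = 1 - 2*x.
Note φ(0) = φ(1) = 0, so the boundary term u·φ vanishes.
LHS = ∫_0^1 u(x) φ'(x) dx = ∫_0^1 (2*x^4 + x^3 - x^2 - 2*x + 1) dx. Term by term:
  ∫_0^1 2*x^4 dx = 2/5;  ∫_0^1 x^3 dx = 1/4;  ∫_0^1 -x^2 dx = -1/3;
  ∫_0^1 -2*x dx = -1;  ∫_0^1 1 dx = 1.
Sum: 2/5 + 1/4 − 1/3 − 1 + 1 = 19/60.
So LHS = 19/60.
∫_0^1 v(x) φ(x) dx = ∫_0^1 (3*x^4 - x^3 - 5*x^2 + 3*x) dx. Term by term:
  ∫_0^1 3*x^4 dx = 3/5;  ∫_0^1 -x^3 dx = -1/4;  ∫_0^1 -5*x^2 dx = -5/3;
  ∫_0^1 3*x dx = 3/2.
Sum: 3/5 − 1/4 − 5/3 + 3/2 = 11/60.
So RHS = -∫_0^1 v(x) φ(x) dx = -11/60.
LHS − RHS = 1/2 ≠ 0, so the identity fails.
(For a valid weak derivative the identity must hold for EVERY test function, in particular this one. The failure shows v is NOT the weak derivative of u.)
Correct weak derivative would be u'(x) = -3*x**2 - 2*x.


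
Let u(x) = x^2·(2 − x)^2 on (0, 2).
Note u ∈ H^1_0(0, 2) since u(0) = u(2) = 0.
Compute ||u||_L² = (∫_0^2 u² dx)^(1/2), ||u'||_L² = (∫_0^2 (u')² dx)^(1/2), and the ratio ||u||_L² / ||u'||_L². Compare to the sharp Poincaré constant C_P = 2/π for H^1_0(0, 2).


||u||_L² / ||u'||_L² = sqrt(3)/3 < C_P = 2/π.

u(x) = x^2·(2 − x)^2, so u'(x) = 4*x*(x - 2)*(x - 1).
u(x) = x^2·(2 − x)^2 vanishes at x = 0 and x = 2, so u ∈ H^1_0(0, 2). Differentiate via the product rule and integrate the resulting polynomials term by term.
  ∫_0^2 u² dx = ∫_0^2 (x^8 - 8*x^7 + 24*x^6 - 32*x^5 + 16*x^4) dx. Term by term:
    ∫_0^2 x^8 dx = 512/9;  ∫_0^2 -8*x^7 dx = -256;  ∫_0^2 24*x^6 dx = 3072/7;
    ∫_0^2 -32*x^5 dx = -1024/3;  ∫_0^2 16*x^4 dx = 512/5.
  Sum: 512/9 − 256 + 3072/7 − 1024/3 + 512/5 = 256/315.
  ∫_0^2 (u')² dx = ∫_0^2 (16*x^6 - 96*x^5 + 208*x^4 - 192*x^3 + 64*x^2) dx. Term by term:
    ∫_0^2 16*x^6 dx = 2048/7;  ∫_0^2 -96*x^5 dx = -1024;  ∫_0^2 208*x^4 dx = 6656/5;
    ∫_0^2 -192*x^3 dx = -768;  ∫_0^2 64*x^2 dx = 512/3.
  Sum: 2048/7 − 1024 + 6656/5 − 768 + 512/3 = 256/105.
∫_0^2 u² dx = 256/315, so ||u||_L² = 16*sqrt(35)/105.
∫_0^2 (u')² dx = 256/105, so ||u'||_L² = 16*sqrt(105)/105.
Ratio ||u||_L² / ||u'||_L² = sqrt(3)/3.
Sharp Poincaré constant on H^1_0(0, 2) is C_P = L/π = 2/π, achieved by sin(π/2·x).
A polynomial bump cannot attain the sharp Poincaré constant (only the first sine eigenfunction does), so the ratio is strictly less than C_P, consistent with ||u||_L² ≤ C_P ||u'||_L².


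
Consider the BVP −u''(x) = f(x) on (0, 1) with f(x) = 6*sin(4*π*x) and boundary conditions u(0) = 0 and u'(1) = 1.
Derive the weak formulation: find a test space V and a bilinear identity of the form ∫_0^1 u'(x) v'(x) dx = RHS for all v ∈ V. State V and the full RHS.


V = {v ∈ H^1(0, 1) : v(0) = 0} (test functions vanish at x = 0 where u is specified); weak form: ∫_0^1 u'v' dx = ∫_0^1 (6*sin(4*π*x)) v dx + v(1) for all v ∈ V.

Multiply both sides by a test function v and integrate from 0 to 1:
  ∫_0^1 −u''(x) v(x) dx = ∫_0^1 f(x) v(x) dx.
Integrate the LHS by parts once:
  ∫_0^1 −u'' v dx = −[u'(x) v(x)]_0^1 + ∫_0^1 u'(x) v'(x) dx.
Thus ∫_0^1 u'(x) v'(x) dx = ∫_0^1 f(x) v(x) dx + [u'(x) v(x)]_0^1.
Choose V so that boundary terms are either known or forced to vanish.
Mixed BC: u(0) = 0 (Dirichlet) and u'(1) = 1 (Neumann). Define V = {v ∈ H^1(0, 1) : v(0) = 0}. Then [u' v]_0^1 = u'(1)·v(1) − u'(0)·0 = v(1).
Weak formulation: find u (satisfying any essential BC) such that ∫_0^1 u'(x) v'(x) dx = ∫_0^1 f v dx + v(1) for all v ∈ V (Dirichlet at 0 absorbed into V; Neumann datum at x = 1 contributes the boundary term).
Substituting f(x) = 6*sin(4*π*x), the right-hand side is ∫_0^1 (6*sin(4*π*x)) v dx + v(1).


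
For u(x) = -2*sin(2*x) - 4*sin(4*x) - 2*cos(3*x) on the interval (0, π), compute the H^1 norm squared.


||u||_{H^1(0,π)}^2 = 832/7 + 166*π

u'(x) = 6*sin(3*x) - 4*cos(2*x) - 16*cos(4*x).
Expand u² and (u')² and integrate term by term on (0, π), using: for integers n ≥ 1, ∫_0^π sin²(nx) dx = ∫_0^π cos²(nx) dx = π/2; for n ≠ n', ∫_0^π sin(nx)sin(n'x) dx = ∫_0^π cos(nx)cos(n'x) dx = 0; and by product-to-sum, ∫_0^π sin(nx)cos(n'x) dx = ½∫_0^π [sin((n+n')x) + sin((n−n')x)] dx, which is 0 when n+n' is even and 2n/(n²−n'²) when n+n' is odd (it need not vanish on (0, π)).
  u² squared terms: (-4)²·∫sin(4x)² dx = 16·π/2 = 8*π;  (-2)²·∫cos(3x)² dx = 4·π/2 = 2*π;  (-2)²·∫sin(2x)² dx = 4·π/2 = 2*π.
  u² cross terms: 2·(-4)·(-2)·∫sin(4x)·cos(3x) dx = 16·(8/7) = 128/7;  2·(-4)·(-2)·∫sin(4x)·sin(2x) dx = 16·(0) = 0;  2·(-2)·(-2)·∫cos(3x)·sin(2x) dx = 8·(-4/5) = -32/5.
  So ∫_0^π u² dx = 8*π + 2*π + 2*π + 128/7 + 0 − 32/5 = 416/35 + 12*π.
  (u')² squared terms: (-16)²·∫cos(4x)² dx = 256·π/2 = 128*π;  (-4)²·∫cos(2x)² dx = 16·π/2 = 8*π;  (6)²·∫sin(3x)² dx = 36·π/2 = 18*π.
  (u')² cross terms: 2·(-16)·(-4)·∫cos(4x)·cos(2x) dx = 128·(0) = 0;  2·(-16)·(6)·∫cos(4x)·sin(3x) dx = -192·(-6/7) = 1152/7;  2·(-4)·(6)·∫cos(2x)·sin(3x) dx = -48·(6/5) = -288/5.
  So ∫_0^π (u')² dx = 128*π + 8*π + 18*π + 0 + 1152/7 − 288/5 = 3744/35 + 154*π.
||u||_{H^1}^2 = (416/35 + 12*π) + (3744/35 + 154*π) = 832/7 + 166*π.


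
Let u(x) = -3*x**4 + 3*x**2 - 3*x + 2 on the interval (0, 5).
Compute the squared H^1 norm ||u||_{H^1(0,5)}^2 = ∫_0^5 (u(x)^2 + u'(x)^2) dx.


||u||_{H^1}^2 = 6649305/2

The H^1 norm (squared) on an interval (0, L) is
  ||u||_{H^1}^2 = ∫_0^L u(x)^2 dx + ∫_0^L u'(x)^2 dx.
Compute u'(x) = -12*x**3 + 6*x - 3.
Then u(x)^2 = 9*x**8 - 18*x**6 + 18*x**5 - 3*x**4 - 18*x**3 + 21*x**2 - 12*x + 4 and u'(x)^2 = 144*x**6 - 144*x**4 + 72*x**3 + 36*x**2 - 36*x + 9.
Integrate each monomial from 0 to 5 using ∫_0^5 c·x^n dx = c·5^(n+1)/(n+1):
  ∫_0^5 u(x)^2 dx = ∫_0^5 (9*x^8 - 18*x^6 + 18*x^5 - 3*x^4 - 18*x^3 + 21*x^2 - 12*x + 4) dx. Term by term:
    ∫_0^5 9*x^8 dx = 1953125;  ∫_0^5 -18*x^6 dx = -1406250/7;  ∫_0^5 18*x^5 dx = 46875;
    ∫_0^5 -3*x^4 dx = -1875;  ∫_0^5 -18*x^3 dx = -5625/2;  ∫_0^5 21*x^2 dx = 875;
    ∫_0^5 -12*x dx = -150;  ∫_0^5 4 dx = 20.
  Sum: 1953125 − 1406250/7 + 46875 − 1875 − 5625/2 + 875 − 150 + 20 = 25132305/14.
  ∫_0^5 u'(x)^2 dx = ∫_0^5 (144*x^6 - 144*x^4 + 72*x^3 + 36*x^2 - 36*x + 9) dx. Term by term:
    ∫_0^5 144*x^6 dx = 11250000/7;  ∫_0^5 -144*x^4 dx = -90000;  ∫_0^5 72*x^3 dx = 11250;
    ∫_0^5 36*x^2 dx = 1500;  ∫_0^5 -36*x dx = -450;  ∫_0^5 9 dx = 45.
  Sum: 11250000/7 − 90000 + 11250 + 1500 − 450 + 45 = 10706415/7.
Adding: ||u||_{H^1}^2 = 25132305/14 + 10706415/7 = 6649305/2.


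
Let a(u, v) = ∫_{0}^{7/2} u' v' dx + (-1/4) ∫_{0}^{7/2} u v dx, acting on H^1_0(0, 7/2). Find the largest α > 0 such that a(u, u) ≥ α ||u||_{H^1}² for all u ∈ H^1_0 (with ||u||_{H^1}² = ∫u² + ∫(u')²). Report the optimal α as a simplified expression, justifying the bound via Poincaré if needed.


α = (-49 + 16*π^2)/(4*(4*π^2 + 49))

Coercivity of a(·,·) on H^1_0(0, 7/2) means a(u, u) ≥ α ||u||_{H^1}² for every u ∈ H^1_0.
The interval has length L = 7/2, and Poincaré/coercivity depend only on L. Here a(u, u) = ∫(u')² + (-1/4)·∫u².
Here c = -1/4 < 0 with |c| < (π/L)² = 4*π^2/49, so coercivity still holds. The condition a(u,u) ≥ α||u||_{H^1}² reads (1−α)∫(u')² ≥ (α−c)∫u². Any admissible α is ≤ 1 (rapidly oscillating u have ∫u²/∫(u')² → 0), and α = 1 would force 0 ≥ (1−c)∫u², impossible since c < 1; so 1−α > 0. By the sharp Poincaré inequality on H^1_0 of an interval of length L, ∫(u')² ≥ (π/L)²∫u² with equality for the first sine mode sin(π(x−x₀)/L) (x₀ the left endpoint), so the inequality holds for all u iff (1−α)(π/L)² ≥ α − c, i.e. α ≤ ((π/L)² + c)/((π/L)² + 1) = (1 + c(L/π)²)/(1 + (L/π)²). (Direct route, valid since c ≤ 0: Poincaré gives c∫u² ≥ c(L/π)²∫(u')², so a(u,u) ≥ (1 + c(L/π)²)∫(u')², while ||u||_{H^1}² ≤ (1 + (L/π)²)∫(u')²; dividing yields the same α.) With (π/L)² = 4*π^2/49 and c = -1/4, the largest admissible constant is α = ((π/L)² + c)/((π/L)² + 1).
Simplifying, α = (-49 + 16*π^2)/(4*(4*π^2 + 49)).
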